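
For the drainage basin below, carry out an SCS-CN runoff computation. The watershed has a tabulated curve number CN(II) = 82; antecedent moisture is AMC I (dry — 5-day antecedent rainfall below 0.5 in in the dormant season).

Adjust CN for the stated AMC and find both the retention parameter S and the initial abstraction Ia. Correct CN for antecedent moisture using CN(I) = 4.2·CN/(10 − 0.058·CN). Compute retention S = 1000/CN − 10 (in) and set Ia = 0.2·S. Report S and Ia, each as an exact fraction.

Dry (AMC I): CN(I) = 4.2·82/(10 − 0.058·82) = (1722/5)/(1311/250) = 28700/437 ≈ 65.675
Max retention: S = 1000/(28700/437) − 10 = 1500/287 in (≈ 5.226 in)
Ia = 0.2S: 0.2·5.226 = 1.045 in (exactly 300/287)

S = 1500/287 in ≈ 5.226 in; Ia = 300/287 in ≈ 1.045 in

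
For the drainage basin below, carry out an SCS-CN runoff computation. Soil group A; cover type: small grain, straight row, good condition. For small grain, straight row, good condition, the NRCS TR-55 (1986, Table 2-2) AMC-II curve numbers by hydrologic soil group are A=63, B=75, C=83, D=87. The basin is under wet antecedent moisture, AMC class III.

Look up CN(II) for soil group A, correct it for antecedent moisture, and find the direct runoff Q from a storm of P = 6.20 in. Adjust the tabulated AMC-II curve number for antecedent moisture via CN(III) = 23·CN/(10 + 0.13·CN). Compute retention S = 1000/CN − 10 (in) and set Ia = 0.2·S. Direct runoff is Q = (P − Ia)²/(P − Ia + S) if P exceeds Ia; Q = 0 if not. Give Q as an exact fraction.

NRCS table: small grain, straight row, good condition, soil group A → CN(II) = 63
Wet (AMC III): CN(III) = 23·63/(10 + 0.13·63) = 1449/(1819/100) = 144900/1819 ≈ 79.659
S = 1000/(144900/1819) − 10 = 3700/1449 in ≈ 2.553 in
Ia = 0.2S: 0.2·2.553 = 0.511 in (exactly 740/1449)
P − Ia = 6.200 − 0.511 = 41219/7245 ≈ 5.689 in (> 0, runoff occurs)
Q = (41219/7245)²/((41219/7245) + 3700/1449) = (1699005961/52490025)/(59719/7245) = 1699005961/432664155 in ≈ 3.927 in

Q = 1699005961/432664155 in ≈ 3.927 in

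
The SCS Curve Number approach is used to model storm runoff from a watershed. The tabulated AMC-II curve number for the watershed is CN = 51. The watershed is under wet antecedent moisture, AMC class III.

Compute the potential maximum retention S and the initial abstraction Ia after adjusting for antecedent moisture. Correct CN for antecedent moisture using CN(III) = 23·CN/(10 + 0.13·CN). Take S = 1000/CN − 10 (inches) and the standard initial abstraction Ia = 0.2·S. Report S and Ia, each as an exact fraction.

Adjust CN=51 to AMC III: 23·51/(10 + 0.13·51) → 1173 ÷ (1663/100) = 117300/1663 ≈ 70.535
Max retention: S = 1000/(117300/1663) − 10 = 4900/1173 in (≈ 4.177 in)
Ia = 0.2S: 0.2·4.177 = 0.835 in (exactly 980/1173)

S = 4900/1173 in ≈ 4.177 in; Ia = 980/1173 in ≈ 0.835 in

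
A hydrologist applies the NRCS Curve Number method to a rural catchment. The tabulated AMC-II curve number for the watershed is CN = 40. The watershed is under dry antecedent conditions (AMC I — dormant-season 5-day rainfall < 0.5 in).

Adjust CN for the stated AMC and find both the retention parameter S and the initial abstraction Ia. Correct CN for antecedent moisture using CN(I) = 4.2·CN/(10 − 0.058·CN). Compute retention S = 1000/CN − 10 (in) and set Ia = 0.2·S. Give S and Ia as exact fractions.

S = 250/7 in ≈ 35.714 in; Ia = 50/7 in ≈ 7.143 in

Adjust CN=40 to AMC I: 4.2·40/(10 − 0.058·40) → 168 ÷ (192/25) = 175/8 ≈ 21.875
Retention S: 1000/CN − 10 with CN=21.875 → S = 250/7 ≈ 35.714 in
Ia = 0.2·(250/7) = 50/7 in ≈ 7.143 in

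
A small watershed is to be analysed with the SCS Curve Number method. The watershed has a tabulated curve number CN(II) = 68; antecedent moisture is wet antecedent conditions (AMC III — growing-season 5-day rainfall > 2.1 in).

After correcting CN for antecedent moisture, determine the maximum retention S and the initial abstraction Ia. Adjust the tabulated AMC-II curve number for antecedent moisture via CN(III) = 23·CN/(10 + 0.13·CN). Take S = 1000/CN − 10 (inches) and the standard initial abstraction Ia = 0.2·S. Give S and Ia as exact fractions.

CN(III) from CN(II)=68: (23·68)/(10 + 0.13·68) = 39100/471 ≈ 83.015
Max retention: S = 1000/(39100/471) − 10 = 800/391 in (≈ 2.046 in)
Initial abstraction Ia = S/5 = (800/391)/5 = 160/391 ≈ 0.409 in

S = 800/391 in ≈ 2.046 in; Ia = 160/391 in ≈ 0.409 in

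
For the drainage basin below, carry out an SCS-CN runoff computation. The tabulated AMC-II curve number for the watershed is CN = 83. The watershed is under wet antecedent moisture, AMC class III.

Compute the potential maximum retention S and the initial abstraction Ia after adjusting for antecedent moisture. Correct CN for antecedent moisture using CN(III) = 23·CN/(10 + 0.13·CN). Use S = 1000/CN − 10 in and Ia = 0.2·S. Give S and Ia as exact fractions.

S = 1700/1909 in ≈ 0.891 in; Ia = 340/1909 in ≈ 0.178 in

Adjust CN=83 to AMC III: 23·83/(10 + 0.13·83) → 1909 ÷ (2079/100) = 190900/2079 ≈ 91.823
S = 1000/(190900/2079) − 10 = 1700/1909 in ≈ 0.891 in
Ia = 0.2S: 0.2·0.891 = 0.178 in (exactly 340/1909)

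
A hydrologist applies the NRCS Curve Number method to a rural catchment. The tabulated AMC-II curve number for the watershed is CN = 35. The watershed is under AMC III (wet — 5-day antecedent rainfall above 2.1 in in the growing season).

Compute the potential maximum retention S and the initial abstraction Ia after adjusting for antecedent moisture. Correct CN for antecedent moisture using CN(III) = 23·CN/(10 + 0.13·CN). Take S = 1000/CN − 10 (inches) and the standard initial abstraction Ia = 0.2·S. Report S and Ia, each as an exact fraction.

Wet (AMC III): CN(III) = 23·35/(10 + 0.13·35) = 805/(291/20) = 16100/291 ≈ 55.326
Max retention: S = 1000/(16100/291) − 10 = 1300/161 in (≈ 8.075 in)
Ia = 0.2·(1300/161) = 260/161 in ≈ 1.615 in

S = 1300/161 in ≈ 8.075 in; Ia = 260/161 in ≈ 1.615 in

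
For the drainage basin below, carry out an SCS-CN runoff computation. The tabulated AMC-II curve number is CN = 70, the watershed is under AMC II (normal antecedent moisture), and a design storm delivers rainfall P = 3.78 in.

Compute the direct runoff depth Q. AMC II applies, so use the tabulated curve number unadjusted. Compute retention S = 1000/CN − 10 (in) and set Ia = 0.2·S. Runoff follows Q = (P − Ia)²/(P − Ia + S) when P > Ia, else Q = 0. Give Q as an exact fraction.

AMC II — tabulated CN = 70 applies directly.
Max retention: S = 1000/70 − 10 = 30/7 in (≈ 4.286 in)
Ia = 0.2·(30/7) = 6/7 in ≈ 0.857 in
Excess rainfall: 3.780 − 0.857 = 2.923 in; P > Ia so Q > 0
Q = (1023/350)²/((1023/350) + 30/7) = (1046529/122500)/(2523/350) = 348843/294350 in ≈ 1.185 in

Q = 348843/294350 in ≈ 1.185 in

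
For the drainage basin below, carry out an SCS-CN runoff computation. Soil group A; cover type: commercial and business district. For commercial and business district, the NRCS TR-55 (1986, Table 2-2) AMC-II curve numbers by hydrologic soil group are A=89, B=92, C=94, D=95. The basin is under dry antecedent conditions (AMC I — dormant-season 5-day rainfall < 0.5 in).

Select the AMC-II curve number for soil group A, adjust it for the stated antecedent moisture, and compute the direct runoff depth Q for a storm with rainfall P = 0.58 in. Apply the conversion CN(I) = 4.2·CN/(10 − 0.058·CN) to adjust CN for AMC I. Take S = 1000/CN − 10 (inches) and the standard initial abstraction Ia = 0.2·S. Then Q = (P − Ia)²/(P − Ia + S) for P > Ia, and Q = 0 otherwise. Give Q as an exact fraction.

NRCS table: commercial and business district, soil group A → CN(II) = 89
Adjust CN=89 to AMC I: 4.2·89/(10 − 0.058·89) → (1869/5) ÷ (2419/500) = 186900/2419 ≈ 77.263
S = 1000/(186900/2419) − 10 = 5500/1869 in ≈ 2.943 in
Ia = 0.2S: 0.2·2.943 = 0.589 in (exactly 1100/1869)
P = 0.580 ≤ Ia = 0.589 in: entire storm abstracted, Q = 0.

Q = 0 in ≈ 0.000 in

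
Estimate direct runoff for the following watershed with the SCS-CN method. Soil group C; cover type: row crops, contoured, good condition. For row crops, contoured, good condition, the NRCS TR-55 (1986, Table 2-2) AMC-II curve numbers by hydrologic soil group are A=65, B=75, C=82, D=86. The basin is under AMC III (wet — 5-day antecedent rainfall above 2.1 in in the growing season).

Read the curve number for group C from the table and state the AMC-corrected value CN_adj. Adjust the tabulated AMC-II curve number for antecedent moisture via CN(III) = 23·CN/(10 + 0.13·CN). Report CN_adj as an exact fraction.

CN_adj = 94300/1033 ≈ 91.288

NRCS table: row crops, contoured, good condition, soil group C → CN(II) = 82
Wet (AMC III): CN(III) = 23·82/(10 + 0.13·82) = 1886/(1033/50) = 94300/1033 ≈ 91.288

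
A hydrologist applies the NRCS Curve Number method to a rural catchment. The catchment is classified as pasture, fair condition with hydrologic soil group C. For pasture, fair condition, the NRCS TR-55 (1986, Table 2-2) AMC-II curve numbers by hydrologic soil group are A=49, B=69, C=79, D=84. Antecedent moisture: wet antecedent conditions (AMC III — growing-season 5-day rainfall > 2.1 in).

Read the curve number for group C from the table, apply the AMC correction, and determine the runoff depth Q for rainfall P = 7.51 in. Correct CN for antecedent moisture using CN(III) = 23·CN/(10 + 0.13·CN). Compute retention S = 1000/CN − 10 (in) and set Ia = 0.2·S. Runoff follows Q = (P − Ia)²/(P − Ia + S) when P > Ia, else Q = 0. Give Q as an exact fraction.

NRCS table: pasture, fair condition, soil group C → CN(II) = 79
Wet (AMC III): CN(III) = 23·79/(10 + 0.13·79) = 1817/(2027/100) = 181700/2027 ≈ 89.640
Retention S: 1000/CN − 10 with CN=89.640 → S = 2100/1817 ≈ 1.156 in
Ia = 0.2S: 0.2·1.156 = 0.231 in (exactly 420/1817)
Since P=7.510 > Ia=0.231: effective rainfall P−Ia = 1322567/181700 in
Runoff Q = (P−Ia)²/(P−Ia+S) = (7.279)²/(7.279+1.156) = 1749183469489/278467423900 ≈ 6.281 in

Q = 1749183469489/278467423900 in ≈ 6.281 in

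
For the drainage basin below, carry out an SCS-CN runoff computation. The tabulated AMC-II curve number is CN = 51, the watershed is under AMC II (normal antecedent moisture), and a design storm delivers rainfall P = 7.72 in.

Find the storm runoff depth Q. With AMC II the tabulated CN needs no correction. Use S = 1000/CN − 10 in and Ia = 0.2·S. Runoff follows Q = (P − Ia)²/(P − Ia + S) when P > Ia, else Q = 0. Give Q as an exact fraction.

Q = 54656449/25044825 in ≈ 2.182 in

CN(II) = 51; AMC II needs no correction.
S = 1000/51 − 10 = 490/51 in ≈ 9.608 in
Ia = 0.2S: 0.2·9.608 = 1.922 in (exactly 98/51)
Excess rainfall: 7.720 − 1.922 = 5.798 in; P > Ia so Q > 0
Q = (7393/1275)²/((7393/1275) + 490/51) = (54656449/1625625)/(19643/1275) = 54656449/25044825 in ≈ 2.182 in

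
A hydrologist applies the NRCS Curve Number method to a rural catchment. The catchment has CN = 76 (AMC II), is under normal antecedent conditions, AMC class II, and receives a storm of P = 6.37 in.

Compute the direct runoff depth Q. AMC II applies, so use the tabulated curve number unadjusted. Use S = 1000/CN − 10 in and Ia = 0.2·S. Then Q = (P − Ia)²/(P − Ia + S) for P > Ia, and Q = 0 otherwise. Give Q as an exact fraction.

Q = 118875409/32115700 in ≈ 3.701 in

Average conditions: CN = 76 (no AMC adjustment).
Max retention: S = 1000/76 − 10 = 60/19 in (≈ 3.158 in)
Ia = 0.2·(60/19) = 12/19 in ≈ 0.632 in
Excess rainfall: 6.370 − 0.632 = 5.738 in; P > Ia so Q > 0
Q: (10903/1900)² ÷ (16903/1900) = 118875409/32115700 in (≈ 3.701 in)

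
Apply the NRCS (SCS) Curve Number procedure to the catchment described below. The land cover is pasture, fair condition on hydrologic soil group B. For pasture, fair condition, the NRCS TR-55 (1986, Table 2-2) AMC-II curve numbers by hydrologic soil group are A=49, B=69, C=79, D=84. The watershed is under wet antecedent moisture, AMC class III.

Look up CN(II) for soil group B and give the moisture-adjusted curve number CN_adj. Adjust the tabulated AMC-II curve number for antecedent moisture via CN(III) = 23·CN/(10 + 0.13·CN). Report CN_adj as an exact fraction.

CN_adj = 158700/1897 ≈ 83.658

NRCS table: pasture, fair condition, soil group B → CN(II) = 69
CN(III) from CN(II)=69: (23·69)/(10 + 0.13·69) = 158700/1897 ≈ 83.658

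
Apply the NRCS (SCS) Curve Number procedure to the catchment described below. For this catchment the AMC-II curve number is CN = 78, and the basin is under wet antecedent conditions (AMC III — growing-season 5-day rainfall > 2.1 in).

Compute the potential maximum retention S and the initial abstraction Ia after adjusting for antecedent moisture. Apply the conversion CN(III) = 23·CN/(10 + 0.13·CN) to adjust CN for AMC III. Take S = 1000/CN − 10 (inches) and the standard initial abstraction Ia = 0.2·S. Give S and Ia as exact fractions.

Wet (AMC III): CN(III) = 23·78/(10 + 0.13·78) = 1794/(1007/50) = 89700/1007 ≈ 89.076
Retention S: 1000/CN − 10 with CN=89.076 → S = 1100/897 ≈ 1.226 in
Ia = 0.2S: 0.2·1.226 = 0.245 in (exactly 220/897)

S = 1100/897 in ≈ 1.226 in; Ia = 220/897 in ≈ 0.245 in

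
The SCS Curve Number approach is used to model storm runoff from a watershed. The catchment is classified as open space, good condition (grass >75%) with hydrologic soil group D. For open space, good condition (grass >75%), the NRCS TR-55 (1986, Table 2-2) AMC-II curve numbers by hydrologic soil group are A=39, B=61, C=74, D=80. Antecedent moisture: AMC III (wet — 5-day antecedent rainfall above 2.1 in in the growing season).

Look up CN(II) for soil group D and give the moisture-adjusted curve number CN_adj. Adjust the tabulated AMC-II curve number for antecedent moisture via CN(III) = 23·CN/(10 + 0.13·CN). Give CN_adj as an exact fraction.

NRCS table: open space, good condition (grass >75%), soil group D → CN(II) = 80
Adjust CN=80 to AMC III: 23·80/(10 + 0.13·80) → 1840 ÷ (102/5) = 4600/51 ≈ 90.196

CN_adj = 4600/51 ≈ 90.196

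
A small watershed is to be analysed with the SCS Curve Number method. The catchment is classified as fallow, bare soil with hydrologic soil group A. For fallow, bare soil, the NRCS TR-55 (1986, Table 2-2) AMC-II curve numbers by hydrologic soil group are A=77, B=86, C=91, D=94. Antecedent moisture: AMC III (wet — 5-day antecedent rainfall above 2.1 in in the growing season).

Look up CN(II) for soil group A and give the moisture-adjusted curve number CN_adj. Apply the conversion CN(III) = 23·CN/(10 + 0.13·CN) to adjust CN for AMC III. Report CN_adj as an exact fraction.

NRCS table: fallow, bare soil, soil group A → CN(II) = 77
Adjust CN=77 to AMC III: 23·77/(10 + 0.13·77) → 1771 ÷ (2001/100) = 7700/87 ≈ 88.506

CN_adj = 7700/87 ≈ 88.506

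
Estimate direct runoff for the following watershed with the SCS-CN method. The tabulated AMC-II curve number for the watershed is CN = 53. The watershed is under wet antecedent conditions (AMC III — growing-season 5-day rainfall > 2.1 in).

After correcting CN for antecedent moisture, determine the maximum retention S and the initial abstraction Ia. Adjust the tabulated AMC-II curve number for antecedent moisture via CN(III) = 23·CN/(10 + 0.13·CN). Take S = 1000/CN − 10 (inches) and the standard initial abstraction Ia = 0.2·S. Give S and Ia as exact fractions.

Adjust CN=53 to AMC III: 23·53/(10 + 0.13·53) → 1219 ÷ (1689/100) = 121900/1689 ≈ 72.173
S = 1000/(121900/1689) − 10 = 4700/1219 in ≈ 3.856 in
Ia = 0.2S: 0.2·3.856 = 0.771 in (exactly 940/1219)

S = 4700/1219 in ≈ 3.856 in; Ia = 940/1219 in ≈ 0.771 in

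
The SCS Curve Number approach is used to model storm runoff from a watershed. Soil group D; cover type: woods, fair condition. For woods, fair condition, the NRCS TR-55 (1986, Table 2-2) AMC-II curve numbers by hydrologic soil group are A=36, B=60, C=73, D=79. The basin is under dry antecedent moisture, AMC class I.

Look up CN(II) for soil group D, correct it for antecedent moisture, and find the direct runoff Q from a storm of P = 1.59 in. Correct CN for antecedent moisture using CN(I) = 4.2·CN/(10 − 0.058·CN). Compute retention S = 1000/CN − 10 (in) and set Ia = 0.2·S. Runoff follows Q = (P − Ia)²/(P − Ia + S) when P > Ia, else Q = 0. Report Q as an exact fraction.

Q = 6558721/415231900 in ≈ 0.016 in

NRCS table: woods, fair condition, soil group D → CN(II) = 79
CN(I) from CN(II)=79: (4.2·79)/(10 − 0.058·79) = 7900/129 ≈ 61.240
Max retention: S = 1000/(7900/129) − 10 = 500/79 in (≈ 6.329 in)
Initial abstraction Ia = S/5 = (500/79)/5 = 100/79 ≈ 1.266 in
Since P=1.590 > Ia=1.266: effective rainfall P−Ia = 2561/7900 in
Q = (2561/7900)²/((2561/7900) + 500/79) = (6558721/62410000)/(52561/7900) = 6558721/415231900 in ≈ 0.016 in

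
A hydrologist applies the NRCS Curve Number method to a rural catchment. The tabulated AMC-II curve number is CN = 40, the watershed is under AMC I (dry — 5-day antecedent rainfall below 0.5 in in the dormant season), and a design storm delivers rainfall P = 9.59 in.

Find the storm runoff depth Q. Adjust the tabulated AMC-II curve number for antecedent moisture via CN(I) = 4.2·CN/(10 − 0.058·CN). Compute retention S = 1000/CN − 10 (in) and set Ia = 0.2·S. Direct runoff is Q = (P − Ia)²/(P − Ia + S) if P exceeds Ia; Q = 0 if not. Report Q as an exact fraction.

Q = 2934369/18699100 in ≈ 0.157 in

Adjust CN=40 to AMC I: 4.2·40/(10 − 0.058·40) → 168 ÷ (192/25) = 175/8 ≈ 21.875
S = 1000/(175/8) − 10 = 250/7 in ≈ 35.714 in
Initial abstraction Ia = S/5 = (250/7)/5 = 50/7 ≈ 7.143 in
Excess rainfall: 9.590 − 7.143 = 2.447 in; P > Ia so Q > 0
Q = (1713/700)²/((1713/700) + 250/7) = (2934369/490000)/(26713/700) = 2934369/18699100 in ≈ 0.157 in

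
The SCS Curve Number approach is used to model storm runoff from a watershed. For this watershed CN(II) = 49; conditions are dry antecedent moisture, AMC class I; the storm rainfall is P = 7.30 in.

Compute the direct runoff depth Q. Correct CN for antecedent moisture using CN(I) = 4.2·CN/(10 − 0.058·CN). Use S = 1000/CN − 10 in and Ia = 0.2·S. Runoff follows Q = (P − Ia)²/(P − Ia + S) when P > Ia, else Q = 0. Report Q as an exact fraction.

Q = 64625521/319123770 in ≈ 0.203 in

Adjust CN=49 to AMC I: 4.2·49/(10 − 0.058·49) → (1029/5) ÷ (3579/500) = 34300/1193 ≈ 28.751
Retention S: 1000/CN − 10 with CN=28.751 → S = 8500/343 ≈ 24.781 in
Ia = 0.2S: 0.2·24.781 = 4.956 in (exactly 1700/343)
Excess rainfall: 7.300 − 4.956 = 2.344 in; P > Ia so Q > 0
Runoff Q = (P−Ia)²/(P−Ia+S) = (2.344)²/(2.344+24.781) = 64625521/319123770 ≈ 0.203 in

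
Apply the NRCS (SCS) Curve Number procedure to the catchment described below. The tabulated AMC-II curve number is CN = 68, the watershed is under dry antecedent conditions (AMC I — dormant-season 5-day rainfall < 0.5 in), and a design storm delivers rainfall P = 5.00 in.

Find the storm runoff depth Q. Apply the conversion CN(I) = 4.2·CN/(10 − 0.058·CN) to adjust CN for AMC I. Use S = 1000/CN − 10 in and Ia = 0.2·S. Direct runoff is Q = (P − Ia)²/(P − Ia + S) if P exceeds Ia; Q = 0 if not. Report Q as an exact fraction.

Dry (AMC I): CN(I) = 4.2·68/(10 − 0.058·68) = (1428/5)/(757/125) = 35700/757 ≈ 47.160
S = 1000/(35700/757) − 10 = 4000/357 in ≈ 11.204 in
Ia = 0.2·(4000/357) = 800/357 in ≈ 2.241 in
Excess rainfall: 5.000 − 2.241 = 2.759 in; P > Ia so Q > 0
Runoff Q = (P−Ia)²/(P−Ia+S) = (2.759)²/(2.759+11.204) = 194045/355929 ≈ 0.545 in

Q = 194045/355929 in ≈ 0.545 in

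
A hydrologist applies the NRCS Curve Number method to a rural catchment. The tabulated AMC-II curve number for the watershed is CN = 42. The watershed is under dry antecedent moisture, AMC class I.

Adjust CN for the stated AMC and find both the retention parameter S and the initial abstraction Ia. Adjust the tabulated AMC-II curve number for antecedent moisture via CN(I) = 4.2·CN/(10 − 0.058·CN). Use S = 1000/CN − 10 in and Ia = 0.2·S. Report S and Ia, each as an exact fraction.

CN(I) from CN(II)=42: (4.2·42)/(10 − 0.058·42) = 44100/1891 ≈ 23.321
Retention S: 1000/CN − 10 with CN=23.321 → S = 14500/441 ≈ 32.880 in
Initial abstraction Ia = S/5 = (14500/441)/5 = 2900/441 ≈ 6.576 in

S = 14500/441 in ≈ 32.880 in; Ia = 2900/441 in ≈ 6.576 in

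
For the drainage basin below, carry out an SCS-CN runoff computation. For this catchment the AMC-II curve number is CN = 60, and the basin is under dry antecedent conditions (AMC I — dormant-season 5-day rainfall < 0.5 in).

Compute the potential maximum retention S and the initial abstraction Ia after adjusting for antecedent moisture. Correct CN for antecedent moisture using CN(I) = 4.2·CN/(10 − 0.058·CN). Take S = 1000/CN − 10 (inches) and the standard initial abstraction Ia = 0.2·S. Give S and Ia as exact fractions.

S = 1000/63 in ≈ 15.873 in; Ia = 200/63 in ≈ 3.175 in

CN(I) from CN(II)=60: (4.2·60)/(10 − 0.058·60) = 6300/163 ≈ 38.650
S = 1000/(6300/163) − 10 = 1000/63 in ≈ 15.873 in
Ia = 0.2S: 0.2·15.873 = 3.175 in (exactly 200/63)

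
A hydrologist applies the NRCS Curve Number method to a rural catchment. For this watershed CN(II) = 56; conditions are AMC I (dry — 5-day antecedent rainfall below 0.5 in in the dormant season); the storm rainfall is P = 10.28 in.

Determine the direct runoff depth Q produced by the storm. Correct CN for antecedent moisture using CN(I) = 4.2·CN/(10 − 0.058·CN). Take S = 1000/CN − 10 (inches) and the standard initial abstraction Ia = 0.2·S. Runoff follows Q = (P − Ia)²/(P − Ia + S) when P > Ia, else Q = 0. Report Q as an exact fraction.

Q = 577392841/340962825 in ≈ 1.693 in

CN(I) from CN(II)=56: (4.2·56)/(10 − 0.058·56) = 7350/211 ≈ 34.834
Max retention: S = 1000/(7350/211) − 10 = 2750/147 in (≈ 18.707 in)
Initial abstraction Ia = S/5 = (2750/147)/5 = 550/147 ≈ 3.741 in
P − Ia = 10.280 − 3.741 = 24029/3675 ≈ 6.539 in (> 0, runoff occurs)
Q: (24029/3675)² ÷ (92779/3675) = 577392841/340962825 in (≈ 1.693 in)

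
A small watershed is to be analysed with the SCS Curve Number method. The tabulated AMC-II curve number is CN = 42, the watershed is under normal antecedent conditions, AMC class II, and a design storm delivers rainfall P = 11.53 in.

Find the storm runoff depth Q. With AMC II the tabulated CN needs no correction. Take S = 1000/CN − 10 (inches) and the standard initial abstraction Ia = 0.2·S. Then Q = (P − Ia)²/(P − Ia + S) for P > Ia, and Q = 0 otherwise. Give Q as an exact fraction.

Q = 339038569/99567300 in ≈ 3.405 in

AMC II — tabulated CN = 42 applies directly.
Retention S: 1000/CN − 10 with CN=42.000 → S = 290/21 ≈ 13.810 in
Ia = 0.2S: 0.2·13.810 = 2.762 in (exactly 58/21)
P − Ia = 11.530 − 2.762 = 18413/2100 ≈ 8.768 in (> 0, runoff occurs)
Runoff Q = (P−Ia)²/(P−Ia+S) = (8.768)²/(8.768+13.810) = 339038569/99567300 ≈ 3.405 in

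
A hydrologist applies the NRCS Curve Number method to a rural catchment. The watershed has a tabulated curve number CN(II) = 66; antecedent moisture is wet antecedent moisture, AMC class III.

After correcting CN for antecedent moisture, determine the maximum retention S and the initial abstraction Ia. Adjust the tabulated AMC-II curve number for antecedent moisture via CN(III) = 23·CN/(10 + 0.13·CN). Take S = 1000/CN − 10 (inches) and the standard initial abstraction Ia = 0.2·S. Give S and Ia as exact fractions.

Adjust CN=66 to AMC III: 23·66/(10 + 0.13·66) → 1518 ÷ (929/50) = 75900/929 ≈ 81.701
S = 1000/(75900/929) − 10 = 1700/759 in ≈ 2.240 in
Ia = 0.2·(1700/759) = 340/759 in ≈ 0.448 in

S = 1700/759 in ≈ 2.240 in; Ia = 340/759 in ≈ 0.448 in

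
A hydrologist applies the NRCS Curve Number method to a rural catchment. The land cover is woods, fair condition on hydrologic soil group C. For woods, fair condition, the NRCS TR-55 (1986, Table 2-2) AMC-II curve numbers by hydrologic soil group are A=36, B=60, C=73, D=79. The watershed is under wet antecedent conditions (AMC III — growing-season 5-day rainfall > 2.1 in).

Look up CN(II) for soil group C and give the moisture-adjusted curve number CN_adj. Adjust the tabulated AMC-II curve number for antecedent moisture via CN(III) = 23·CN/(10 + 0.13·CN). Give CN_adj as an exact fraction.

CN_adj = 167900/1949 ≈ 86.147

NRCS table: woods, fair condition, soil group C → CN(II) = 73
CN(III) from CN(II)=73: (23·73)/(10 + 0.13·73) = 167900/1949 ≈ 86.147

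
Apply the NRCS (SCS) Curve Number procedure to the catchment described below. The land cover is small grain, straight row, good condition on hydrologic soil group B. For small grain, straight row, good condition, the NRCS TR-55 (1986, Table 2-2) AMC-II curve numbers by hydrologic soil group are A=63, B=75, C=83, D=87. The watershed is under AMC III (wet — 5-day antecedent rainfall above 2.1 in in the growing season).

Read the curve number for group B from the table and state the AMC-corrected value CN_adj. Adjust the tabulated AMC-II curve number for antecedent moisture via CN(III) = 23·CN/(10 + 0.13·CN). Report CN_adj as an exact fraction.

CN_adj = 6900/79 ≈ 87.342

NRCS table: small grain, straight row, good condition, soil group B → CN(II) = 75
CN(III) from CN(II)=75: (23·75)/(10 + 0.13·75) = 6900/79 ≈ 87.342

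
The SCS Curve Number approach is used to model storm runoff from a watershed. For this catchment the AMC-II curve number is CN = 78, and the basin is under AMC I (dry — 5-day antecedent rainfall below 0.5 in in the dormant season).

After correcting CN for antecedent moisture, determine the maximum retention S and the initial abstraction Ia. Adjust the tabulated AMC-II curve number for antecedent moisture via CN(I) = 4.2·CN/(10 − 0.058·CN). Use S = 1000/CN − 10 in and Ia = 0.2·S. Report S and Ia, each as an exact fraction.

Dry (AMC I): CN(I) = 4.2·78/(10 − 0.058·78) = (1638/5)/(1369/250) = 81900/1369 ≈ 59.825
S = 1000/(81900/1369) − 10 = 5500/819 in ≈ 6.716 in
Ia = 0.2·(5500/819) = 1100/819 in ≈ 1.343 in

S = 5500/819 in ≈ 6.716 in; Ia = 1100/819 in ≈ 1.343 in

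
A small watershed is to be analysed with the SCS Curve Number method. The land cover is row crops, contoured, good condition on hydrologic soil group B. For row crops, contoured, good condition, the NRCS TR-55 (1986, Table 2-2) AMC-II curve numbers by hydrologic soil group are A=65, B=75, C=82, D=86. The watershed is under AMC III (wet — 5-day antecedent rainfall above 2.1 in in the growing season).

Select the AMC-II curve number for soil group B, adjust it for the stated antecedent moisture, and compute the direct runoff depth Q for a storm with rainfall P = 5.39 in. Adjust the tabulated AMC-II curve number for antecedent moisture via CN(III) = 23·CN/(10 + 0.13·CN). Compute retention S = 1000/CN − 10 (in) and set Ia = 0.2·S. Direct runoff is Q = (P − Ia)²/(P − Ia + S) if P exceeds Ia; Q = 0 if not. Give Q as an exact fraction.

Q = 1238406481/311817900 in ≈ 3.972 in

NRCS table: row crops, contoured, good condition, soil group B → CN(II) = 75
CN(III) from CN(II)=75: (23·75)/(10 + 0.13·75) = 6900/79 ≈ 87.342
Max retention: S = 1000/(6900/79) − 10 = 100/69 in (≈ 1.449 in)
Ia = 0.2·(100/69) = 20/69 in ≈ 0.290 in
Since P=5.390 > Ia=0.290: effective rainfall P−Ia = 35191/6900 in
Runoff Q = (P−Ia)²/(P−Ia+S) = (5.100)²/(5.100+1.449) = 1238406481/311817900 ≈ 3.972 in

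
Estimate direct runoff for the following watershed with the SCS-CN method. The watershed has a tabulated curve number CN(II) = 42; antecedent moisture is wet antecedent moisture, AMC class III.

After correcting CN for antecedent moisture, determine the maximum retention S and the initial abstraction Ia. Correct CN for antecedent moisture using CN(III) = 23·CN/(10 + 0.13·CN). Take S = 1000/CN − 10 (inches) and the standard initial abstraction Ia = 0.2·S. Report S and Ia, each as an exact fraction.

S = 2900/483 in ≈ 6.004 in; Ia = 580/483 in ≈ 1.201 in

CN(III) from CN(II)=42: (23·42)/(10 + 0.13·42) = 48300/773 ≈ 62.484
Max retention: S = 1000/(48300/773) − 10 = 2900/483 in (≈ 6.004 in)
Ia = 0.2S: 0.2·6.004 = 1.201 in (exactly 580/483)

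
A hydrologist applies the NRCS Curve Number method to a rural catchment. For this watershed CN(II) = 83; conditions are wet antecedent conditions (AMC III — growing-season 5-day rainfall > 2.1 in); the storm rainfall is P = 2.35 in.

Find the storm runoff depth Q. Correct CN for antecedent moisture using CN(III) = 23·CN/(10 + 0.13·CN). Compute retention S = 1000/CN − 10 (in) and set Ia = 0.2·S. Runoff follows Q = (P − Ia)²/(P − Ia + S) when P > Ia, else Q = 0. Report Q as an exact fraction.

Wet (AMC III): CN(III) = 23·83/(10 + 0.13·83) = 1909/(2079/100) = 190900/2079 ≈ 91.823
S = 1000/(190900/2079) − 10 = 1700/1909 in ≈ 0.891 in
Initial abstraction Ia = S/5 = (1700/1909)/5 = 340/1909 ≈ 0.178 in
P − Ia = 2.350 − 0.178 = 82923/38180 ≈ 2.172 in (> 0, runoff occurs)
Runoff Q = (P−Ia)²/(P−Ia+S) = (2.172)²/(2.172+0.891) = 6876223929/4464120140 ≈ 1.540 in

Q = 6876223929/4464120140 in ≈ 1.540 in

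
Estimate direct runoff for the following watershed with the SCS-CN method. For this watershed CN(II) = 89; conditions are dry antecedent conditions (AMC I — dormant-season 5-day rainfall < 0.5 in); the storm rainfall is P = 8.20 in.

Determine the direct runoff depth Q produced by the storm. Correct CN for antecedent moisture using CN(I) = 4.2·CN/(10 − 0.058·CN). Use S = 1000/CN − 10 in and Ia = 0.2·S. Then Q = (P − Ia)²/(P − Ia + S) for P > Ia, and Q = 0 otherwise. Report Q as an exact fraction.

Dry (AMC I): CN(I) = 4.2·89/(10 − 0.058·89) = (1869/5)/(2419/500) = 186900/2419 ≈ 77.263
S = 1000/(186900/2419) − 10 = 5500/1869 in ≈ 2.943 in
Ia = 0.2·(5500/1869) = 1100/1869 in ≈ 0.589 in
Excess rainfall: 8.200 − 0.589 = 7.611 in; P > Ia so Q > 0
Q: (71129/9345)² ÷ (98629/9345) = 5059334641/921688005 in (≈ 5.489 in)

Q = 5059334641/921688005 in ≈ 5.489 in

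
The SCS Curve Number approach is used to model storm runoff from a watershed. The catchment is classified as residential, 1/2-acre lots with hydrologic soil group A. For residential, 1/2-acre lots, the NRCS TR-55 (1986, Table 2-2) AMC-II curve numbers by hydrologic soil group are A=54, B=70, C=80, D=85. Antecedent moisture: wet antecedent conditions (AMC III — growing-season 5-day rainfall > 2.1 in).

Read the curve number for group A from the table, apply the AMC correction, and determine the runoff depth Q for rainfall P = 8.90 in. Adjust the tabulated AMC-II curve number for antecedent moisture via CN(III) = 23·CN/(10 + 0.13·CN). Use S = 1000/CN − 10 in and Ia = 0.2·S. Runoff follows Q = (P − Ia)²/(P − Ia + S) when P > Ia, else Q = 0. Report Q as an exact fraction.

Q = 4853209/864810 in ≈ 5.612 in

NRCS table: residential, 1/2-acre lots, soil group A → CN(II) = 54
CN(III) from CN(II)=54: (23·54)/(10 + 0.13·54) = 2700/37 ≈ 72.973
S = 1000/(2700/37) − 10 = 100/27 in ≈ 3.704 in
Ia = 0.2·(100/27) = 20/27 in ≈ 0.741 in
Excess rainfall: 8.900 − 0.741 = 8.159 in; P > Ia so Q > 0
Runoff Q = (P−Ia)²/(P−Ia+S) = (8.159)²/(8.159+3.704) = 4853209/864810 ≈ 5.612 in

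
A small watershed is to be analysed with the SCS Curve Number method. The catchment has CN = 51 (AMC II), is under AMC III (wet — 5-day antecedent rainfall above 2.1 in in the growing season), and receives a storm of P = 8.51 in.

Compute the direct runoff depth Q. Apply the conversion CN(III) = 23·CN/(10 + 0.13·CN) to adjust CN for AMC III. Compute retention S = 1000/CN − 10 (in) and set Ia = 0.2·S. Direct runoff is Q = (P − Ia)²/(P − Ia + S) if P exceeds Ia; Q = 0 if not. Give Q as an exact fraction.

Q = 810401449729/163073157900 in ≈ 4.970 in

Wet (AMC III): CN(III) = 23·51/(10 + 0.13·51) = 1173/(1663/100) = 117300/1663 ≈ 70.535
S = 1000/(117300/1663) − 10 = 4900/1173 in ≈ 4.177 in
Ia = 0.2·(4900/1173) = 980/1173 in ≈ 0.835 in
P − Ia = 8.510 − 0.835 = 900223/117300 ≈ 7.675 in (> 0, runoff occurs)
Runoff Q = (P−Ia)²/(P−Ia+S) = (7.675)²/(7.675+4.177) = 810401449729/163073157900 ≈ 4.970 in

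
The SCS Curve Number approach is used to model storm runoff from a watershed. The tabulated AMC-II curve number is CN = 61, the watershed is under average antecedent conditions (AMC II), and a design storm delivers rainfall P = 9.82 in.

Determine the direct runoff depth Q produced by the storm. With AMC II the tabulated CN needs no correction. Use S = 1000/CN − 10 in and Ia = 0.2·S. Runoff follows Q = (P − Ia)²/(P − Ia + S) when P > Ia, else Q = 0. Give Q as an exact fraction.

AMC II — tabulated CN = 61 applies directly.
S = 1000/61 − 10 = 390/61 in ≈ 6.393 in
Initial abstraction Ia = S/5 = (390/61)/5 = 78/61 ≈ 1.279 in
P − Ia = 9.820 − 1.279 = 26051/3050 ≈ 8.541 in (> 0, runoff occurs)
Q = (26051/3050)²/((26051/3050) + 390/61) = (678654601/9302500)/(45551/3050) = 678654601/138930550 in ≈ 4.885 in

Q = 678654601/138930550 in ≈ 4.885 in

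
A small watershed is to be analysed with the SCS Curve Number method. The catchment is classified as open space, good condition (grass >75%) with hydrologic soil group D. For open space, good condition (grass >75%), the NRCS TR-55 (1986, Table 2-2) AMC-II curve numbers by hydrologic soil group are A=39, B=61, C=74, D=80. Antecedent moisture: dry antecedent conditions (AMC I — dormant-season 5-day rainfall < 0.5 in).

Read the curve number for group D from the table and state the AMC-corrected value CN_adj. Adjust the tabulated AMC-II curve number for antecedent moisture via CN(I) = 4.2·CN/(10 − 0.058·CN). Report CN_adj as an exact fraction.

NRCS table: open space, good condition (grass >75%), soil group D → CN(II) = 80
Dry (AMC I): CN(I) = 4.2·80/(10 − 0.058·80) = 336/(134/25) = 4200/67 ≈ 62.687

CN_adj = 4200/67 ≈ 62.687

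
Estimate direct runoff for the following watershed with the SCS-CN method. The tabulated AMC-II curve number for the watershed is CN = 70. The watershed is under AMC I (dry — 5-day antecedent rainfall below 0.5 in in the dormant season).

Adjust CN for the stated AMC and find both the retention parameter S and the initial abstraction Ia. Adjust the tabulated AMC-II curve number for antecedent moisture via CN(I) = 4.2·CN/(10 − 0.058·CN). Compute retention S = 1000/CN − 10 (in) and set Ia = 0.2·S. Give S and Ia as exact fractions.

CN(I) from CN(II)=70: (4.2·70)/(10 − 0.058·70) = 4900/99 ≈ 49.495
S = 1000/(4900/99) − 10 = 500/49 in ≈ 10.204 in
Ia = 0.2·(500/49) = 100/49 in ≈ 2.041 in

S = 500/49 in ≈ 10.204 in; Ia = 100/49 in ≈ 2.041 in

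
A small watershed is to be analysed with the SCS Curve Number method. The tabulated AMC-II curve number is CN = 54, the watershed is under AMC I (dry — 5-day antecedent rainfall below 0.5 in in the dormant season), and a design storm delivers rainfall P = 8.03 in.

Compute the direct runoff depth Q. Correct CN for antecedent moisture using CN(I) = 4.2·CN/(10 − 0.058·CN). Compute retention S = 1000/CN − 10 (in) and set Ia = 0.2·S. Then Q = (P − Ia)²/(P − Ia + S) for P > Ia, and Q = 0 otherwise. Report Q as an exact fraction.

Dry (AMC I): CN(I) = 4.2·54/(10 − 0.058·54) = (1134/5)/(1717/250) = 56700/1717 ≈ 33.023
Max retention: S = 1000/(56700/1717) − 10 = 11500/567 in (≈ 20.282 in)
Ia = 0.2·(11500/567) = 2300/567 in ≈ 4.056 in
Excess rainfall: 8.030 − 4.056 = 3.974 in; P > Ia so Q > 0
Q = (225301/56700)²/((225301/56700) + 11500/567) = (50760540601/3214890000)/(1375301/56700) = 50760540601/77979566700 in ≈ 0.651 in

Q = 50760540601/77979566700 in ≈ 0.651 in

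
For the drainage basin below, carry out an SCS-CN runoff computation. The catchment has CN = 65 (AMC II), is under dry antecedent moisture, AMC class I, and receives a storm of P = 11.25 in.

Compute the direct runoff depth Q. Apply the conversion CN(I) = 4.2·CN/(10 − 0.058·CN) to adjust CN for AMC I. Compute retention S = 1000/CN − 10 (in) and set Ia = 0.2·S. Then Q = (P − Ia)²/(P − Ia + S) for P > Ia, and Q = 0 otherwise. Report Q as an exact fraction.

Adjust CN=65 to AMC I: 4.2·65/(10 − 0.058·65) → 273 ÷ (623/100) = 3900/89 ≈ 43.820
Retention S: 1000/CN − 10 with CN=43.820 → S = 500/39 ≈ 12.821 in
Initial abstraction Ia = S/5 = (500/39)/5 = 100/39 ≈ 2.564 in
Since P=11.250 > Ia=2.564: effective rainfall P−Ia = 1355/156 in
Runoff Q = (P−Ia)²/(P−Ia+S) = (8.686)²/(8.686+12.821) = 367205/104676 ≈ 3.508 in

Q = 367205/104676 in ≈ 3.508 in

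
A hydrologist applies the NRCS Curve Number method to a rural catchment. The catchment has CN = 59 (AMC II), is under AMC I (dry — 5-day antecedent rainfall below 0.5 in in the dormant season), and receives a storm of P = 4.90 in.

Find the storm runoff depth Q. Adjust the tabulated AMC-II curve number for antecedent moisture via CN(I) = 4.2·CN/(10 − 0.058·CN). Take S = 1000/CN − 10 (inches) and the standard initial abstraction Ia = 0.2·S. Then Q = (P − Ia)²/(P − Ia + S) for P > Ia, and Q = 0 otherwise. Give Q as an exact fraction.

Q = 388523521/2784169290 in ≈ 0.140 in

Adjust CN=59 to AMC I: 4.2·59/(10 − 0.058·59) → (1239/5) ÷ (3289/500) = 123900/3289 ≈ 37.671
Retention S: 1000/CN − 10 with CN=37.671 → S = 20500/1239 ≈ 16.546 in
Initial abstraction Ia = S/5 = (20500/1239)/5 = 4100/1239 ≈ 3.309 in
Excess rainfall: 4.900 − 3.309 = 1.591 in; P > Ia so Q > 0
Runoff Q = (P−Ia)²/(P−Ia+S) = (1.591)²/(1.591+16.546) = 388523521/2784169290 ≈ 0.140 in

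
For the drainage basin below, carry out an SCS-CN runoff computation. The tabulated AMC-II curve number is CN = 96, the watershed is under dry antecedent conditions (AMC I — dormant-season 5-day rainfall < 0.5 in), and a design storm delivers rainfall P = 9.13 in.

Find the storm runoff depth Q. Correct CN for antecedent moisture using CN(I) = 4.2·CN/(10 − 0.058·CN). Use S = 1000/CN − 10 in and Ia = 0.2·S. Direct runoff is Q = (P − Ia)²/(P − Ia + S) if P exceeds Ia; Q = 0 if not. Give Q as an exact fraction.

Dry (AMC I): CN(I) = 4.2·96/(10 − 0.058·96) = (2016/5)/(554/125) = 25200/277 ≈ 90.975
S = 1000/(25200/277) − 10 = 125/126 in ≈ 0.992 in
Ia = 0.2S: 0.2·0.992 = 0.198 in (exactly 25/126)
P − Ia = 9.130 − 0.198 = 56269/6300 ≈ 8.932 in (> 0, runoff occurs)
Runoff Q = (P−Ia)²/(P−Ia+S) = (8.932)²/(8.932+0.992) = 3166200361/393869700 ≈ 8.039 in

Q = 3166200361/393869700 in ≈ 8.039 in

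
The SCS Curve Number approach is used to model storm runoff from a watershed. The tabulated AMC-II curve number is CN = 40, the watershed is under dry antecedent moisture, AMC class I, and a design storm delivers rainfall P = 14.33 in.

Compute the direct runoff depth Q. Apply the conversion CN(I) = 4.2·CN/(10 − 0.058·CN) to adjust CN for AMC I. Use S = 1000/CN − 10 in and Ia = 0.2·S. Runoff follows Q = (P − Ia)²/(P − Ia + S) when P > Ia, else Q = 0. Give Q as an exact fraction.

Q = 25310961/21021700 in ≈ 1.204 in

Dry (AMC I): CN(I) = 4.2·40/(10 − 0.058·40) = 168/(192/25) = 175/8 ≈ 21.875
Max retention: S = 1000/(175/8) − 10 = 250/7 in (≈ 35.714 in)
Ia = 0.2·(250/7) = 50/7 in ≈ 7.143 in
Since P=14.330 > Ia=7.143: effective rainfall P−Ia = 5031/700 in
Q: (5031/700)² ÷ (30031/700) = 25310961/21021700 in (≈ 1.204 in)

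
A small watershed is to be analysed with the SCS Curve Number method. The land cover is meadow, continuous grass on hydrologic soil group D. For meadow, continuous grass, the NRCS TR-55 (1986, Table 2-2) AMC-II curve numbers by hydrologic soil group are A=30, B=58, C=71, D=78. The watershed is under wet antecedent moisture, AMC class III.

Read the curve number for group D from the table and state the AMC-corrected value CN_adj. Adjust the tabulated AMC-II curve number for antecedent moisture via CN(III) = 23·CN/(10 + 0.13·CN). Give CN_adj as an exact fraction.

NRCS table: meadow, continuous grass, soil group D → CN(II) = 78
CN(III) from CN(II)=78: (23·78)/(10 + 0.13·78) = 89700/1007 ≈ 89.076

CN_adj = 89700/1007 ≈ 89.076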